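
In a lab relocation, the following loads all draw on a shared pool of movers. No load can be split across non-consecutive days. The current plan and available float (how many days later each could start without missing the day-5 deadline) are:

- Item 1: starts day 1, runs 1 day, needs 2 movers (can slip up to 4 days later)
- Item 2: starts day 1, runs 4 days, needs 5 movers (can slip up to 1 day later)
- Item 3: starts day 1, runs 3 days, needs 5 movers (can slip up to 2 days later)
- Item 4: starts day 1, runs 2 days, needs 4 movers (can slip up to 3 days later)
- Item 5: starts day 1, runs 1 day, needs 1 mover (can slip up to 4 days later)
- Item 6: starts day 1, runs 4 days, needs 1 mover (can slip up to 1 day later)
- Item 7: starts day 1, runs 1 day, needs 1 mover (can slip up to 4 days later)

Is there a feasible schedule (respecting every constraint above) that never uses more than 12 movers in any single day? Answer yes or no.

yes

Schedule Item 1@1, Item 2@1, Item 3@3, Item 4@1, Item 5@2, Item 6@2, Item 7@5: d1:11  d2:11  d3:11  d4:11  d5:7 — peak 11 ≤ 12.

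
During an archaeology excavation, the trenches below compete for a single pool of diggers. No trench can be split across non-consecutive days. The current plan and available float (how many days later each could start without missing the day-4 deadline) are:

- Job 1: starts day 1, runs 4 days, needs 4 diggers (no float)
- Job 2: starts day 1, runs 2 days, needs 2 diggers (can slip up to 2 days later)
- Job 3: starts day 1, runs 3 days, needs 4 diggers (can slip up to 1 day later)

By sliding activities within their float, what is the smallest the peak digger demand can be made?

10

Schedule Job 1@1, Job 2@1, Job 3@1: d1:10  d2:10  d3:8  d4:4 — peak 10.
No arrangement of the 6 feasible schedules does better.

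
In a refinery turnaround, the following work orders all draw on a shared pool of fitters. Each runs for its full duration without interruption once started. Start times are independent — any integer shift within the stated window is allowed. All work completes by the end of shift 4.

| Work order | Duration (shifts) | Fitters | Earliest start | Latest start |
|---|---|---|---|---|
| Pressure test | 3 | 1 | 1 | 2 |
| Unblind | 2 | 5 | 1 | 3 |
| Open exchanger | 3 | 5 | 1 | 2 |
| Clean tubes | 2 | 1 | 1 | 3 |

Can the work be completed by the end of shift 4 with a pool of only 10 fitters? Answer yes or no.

no

The minimum achievable peak is 11; 10 < 11, so no feasible schedule stays within the cap.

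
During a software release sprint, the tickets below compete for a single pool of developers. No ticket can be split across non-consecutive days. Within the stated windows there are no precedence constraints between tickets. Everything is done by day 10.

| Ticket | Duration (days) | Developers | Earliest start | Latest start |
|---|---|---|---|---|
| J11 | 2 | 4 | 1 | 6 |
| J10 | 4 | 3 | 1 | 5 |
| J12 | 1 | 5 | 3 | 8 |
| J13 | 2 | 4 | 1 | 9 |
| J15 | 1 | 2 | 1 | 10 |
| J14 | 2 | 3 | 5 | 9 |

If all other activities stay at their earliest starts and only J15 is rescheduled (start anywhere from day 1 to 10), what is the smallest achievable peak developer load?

J15@1: d1:13  d2:11  d3:8  d4:3  d5:3  d6:3  d7:0  d8:0  d9:0  d10:0 → peak 13
J15@2: d1:11  d2:13  d3:8  d4:3  d5:3  d6:3  d7:0  d8:0  d9:0  d10:0 → peak 13
J15@3: d1:11  d2:11  d3:10  d4:3  d5:3  d6:3  d7:0  d8:0  d9:0  d10:0 → peak 11
J15@4: d1:11  d2:11  d3:8  d4:5  d5:3  d6:3  d7:0  d8:0  d9:0  d10:0 → peak 11
J15@5: d1:11  d2:11  d3:8  d4:3  d5:5  d6:3  d7:0  d8:0  d9:0  d10:0 → peak 11
J15@6: d1:11  d2:11  d3:8  d4:3  d5:3  d6:5  d7:0  d8:0  d9:0  d10:0 → peak 11
J15@7: d1:11  d2:11  d3:8  d4:3  d5:3  d6:3  d7:2  d8:0  d9:0  d10:0 → peak 11
J15@8: d1:11  d2:11  d3:8  d4:3  d5:3  d6:3  d7:0  d8:2  d9:0  d10:0 → peak 11
J15@9: d1:11  d2:11  d3:8  d4:3  d5:3  d6:3  d7:0  d8:0  d9:2  d10:0 → peak 11
J15@10: d1:11  d2:11  d3:8  d4:3  d5:3  d6:3  d7:0  d8:0  d9:0  d10:2 → peak 11
Best is J15@3, peak 11.

11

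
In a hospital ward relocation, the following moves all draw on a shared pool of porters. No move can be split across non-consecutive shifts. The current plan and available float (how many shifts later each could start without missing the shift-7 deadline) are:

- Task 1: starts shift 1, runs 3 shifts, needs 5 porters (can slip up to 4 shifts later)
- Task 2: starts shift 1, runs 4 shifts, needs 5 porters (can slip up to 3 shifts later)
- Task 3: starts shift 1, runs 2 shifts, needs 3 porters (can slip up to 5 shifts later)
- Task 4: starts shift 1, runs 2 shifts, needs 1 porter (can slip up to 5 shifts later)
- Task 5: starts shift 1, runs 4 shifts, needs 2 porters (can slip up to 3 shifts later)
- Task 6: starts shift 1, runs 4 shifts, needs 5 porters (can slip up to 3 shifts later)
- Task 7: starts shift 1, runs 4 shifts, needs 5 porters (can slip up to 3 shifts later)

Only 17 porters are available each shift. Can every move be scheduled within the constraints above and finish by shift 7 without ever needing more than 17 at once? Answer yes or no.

yes

Schedule Task 1@1, Task 2@1, Task 3@1, Task 4@1, Task 5@1, Task 6@3, Task 7@4: s1:16  s2:16  s3:17  s4:17  s5:10  s6:10  s7:5 — peak 17 ≤ 17.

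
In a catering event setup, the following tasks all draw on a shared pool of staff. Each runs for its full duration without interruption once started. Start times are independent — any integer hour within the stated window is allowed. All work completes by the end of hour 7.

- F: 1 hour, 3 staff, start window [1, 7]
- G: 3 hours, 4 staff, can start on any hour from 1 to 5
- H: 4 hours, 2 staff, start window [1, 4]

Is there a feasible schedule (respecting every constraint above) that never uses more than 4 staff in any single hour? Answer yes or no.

no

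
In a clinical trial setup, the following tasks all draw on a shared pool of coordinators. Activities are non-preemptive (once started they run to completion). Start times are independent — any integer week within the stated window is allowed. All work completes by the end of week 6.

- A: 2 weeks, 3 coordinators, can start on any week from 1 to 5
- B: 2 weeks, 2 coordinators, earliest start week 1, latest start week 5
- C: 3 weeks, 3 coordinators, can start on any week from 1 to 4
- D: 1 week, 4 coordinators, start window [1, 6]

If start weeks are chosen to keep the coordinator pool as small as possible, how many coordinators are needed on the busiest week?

Early-start (A@1, B@1, C@1, D@1) gives peak 12: w1:12  w2:8  w3:3  w4:0  w5:0  w6:0.
Shift C→3, D→6.
Schedule A@1, B@1, C@3, D@6: w1:5  w2:5  w3:3  w4:3  w5:3  w6:4 — peak 5.

5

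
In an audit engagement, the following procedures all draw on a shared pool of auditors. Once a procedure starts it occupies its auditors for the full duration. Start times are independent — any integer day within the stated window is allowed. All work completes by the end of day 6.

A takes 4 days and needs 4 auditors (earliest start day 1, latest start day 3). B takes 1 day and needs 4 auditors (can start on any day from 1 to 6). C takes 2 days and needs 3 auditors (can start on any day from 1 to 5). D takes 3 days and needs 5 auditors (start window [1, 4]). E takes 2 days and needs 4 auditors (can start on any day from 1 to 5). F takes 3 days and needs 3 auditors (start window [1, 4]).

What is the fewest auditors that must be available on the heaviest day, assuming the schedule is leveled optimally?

11

Early-start (A@1, B@1, C@1, D@1, E@1, F@1) gives peak 23: d1:23  d2:19  d3:12  d4:4  d5:0  d6:0.
Shift C→2, D→4, E→5.
Schedule A@1, B@1, C@2, D@4, E@5, F@1: d1:11  d2:10  d3:10  d4:9  d5:9  d6:9 — peak 11.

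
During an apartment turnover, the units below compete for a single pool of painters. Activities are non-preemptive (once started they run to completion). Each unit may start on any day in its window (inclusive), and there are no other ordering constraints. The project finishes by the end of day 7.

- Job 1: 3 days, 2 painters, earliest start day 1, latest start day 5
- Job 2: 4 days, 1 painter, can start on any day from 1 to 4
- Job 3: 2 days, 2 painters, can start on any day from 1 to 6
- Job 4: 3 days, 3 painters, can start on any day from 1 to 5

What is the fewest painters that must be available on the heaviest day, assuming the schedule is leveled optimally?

4

Early-start (Job 1@1, Job 2@1, Job 3@1, Job 4@1) gives peak 8: d1:8  d2:8  d3:6  d4:1  d5:0  d6:0  d7:0.
Shift Job 2→3, Job 4→4.
Schedule Job 1@1, Job 2@3, Job 3@1, Job 4@4: d1:4  d2:4  d3:3  d4:4  d5:4  d6:4  d7:0 — peak 4.
Total painter-days = 23 over 7 days ⇒ peak ≥ ⌈23/7⌉ = 4, so 4 is optimal.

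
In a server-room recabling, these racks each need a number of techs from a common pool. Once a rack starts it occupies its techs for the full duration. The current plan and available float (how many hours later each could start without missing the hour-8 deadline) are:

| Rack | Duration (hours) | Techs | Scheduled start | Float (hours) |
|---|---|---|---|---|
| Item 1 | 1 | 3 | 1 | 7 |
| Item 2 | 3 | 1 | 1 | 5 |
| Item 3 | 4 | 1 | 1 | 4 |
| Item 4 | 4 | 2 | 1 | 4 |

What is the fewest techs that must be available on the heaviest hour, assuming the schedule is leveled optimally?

Early-start (Item 1@1, Item 2@1, Item 3@1, Item 4@1) gives peak 7: h1:7  h2:4  h3:4  h4:3  h5:0  h6:0  h7:0  h8:0.
Shift Item 2→2, Item 3→2, Item 4→5.
Schedule Item 1@1, Item 2@2, Item 3@2, Item 4@5: h1:3  h2:2  h3:2  h4:2  h5:3  h6:2  h7:2  h8:2 — peak 3.
Total tech-hours = 18 over 8 hours ⇒ peak ≥ ⌈18/8⌉ = 3, so 3 is optimal.

3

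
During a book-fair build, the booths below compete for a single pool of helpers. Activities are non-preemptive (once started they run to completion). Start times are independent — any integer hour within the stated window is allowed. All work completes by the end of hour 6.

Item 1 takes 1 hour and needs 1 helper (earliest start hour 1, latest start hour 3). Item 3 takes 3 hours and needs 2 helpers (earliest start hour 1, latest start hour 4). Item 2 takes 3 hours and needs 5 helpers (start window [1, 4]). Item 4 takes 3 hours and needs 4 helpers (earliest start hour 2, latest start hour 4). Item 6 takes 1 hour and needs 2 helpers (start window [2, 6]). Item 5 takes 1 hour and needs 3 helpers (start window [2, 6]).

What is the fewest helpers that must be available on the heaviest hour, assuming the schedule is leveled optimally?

Early-start (Item 1@1, Item 3@1, Item 2@1, Item 4@2, Item 6@2, Item 5@2) gives peak 16: h1:8  h2:16  h3:11  h4:4  h5:0  h6:0.
Shift Item 3→2, Item 4→4, Item 6→5, Item 5→6.
Schedule Item 1@1, Item 3@2, Item 2@1, Item 4@4, Item 6@5, Item 5@6: h1:6  h2:7  h3:7  h4:6  h5:6  h6:7 — peak 7.
Total helper-hours = 39 over 6 hours ⇒ peak ≥ ⌈39/6⌉ = 7, so 7 is optimal.

7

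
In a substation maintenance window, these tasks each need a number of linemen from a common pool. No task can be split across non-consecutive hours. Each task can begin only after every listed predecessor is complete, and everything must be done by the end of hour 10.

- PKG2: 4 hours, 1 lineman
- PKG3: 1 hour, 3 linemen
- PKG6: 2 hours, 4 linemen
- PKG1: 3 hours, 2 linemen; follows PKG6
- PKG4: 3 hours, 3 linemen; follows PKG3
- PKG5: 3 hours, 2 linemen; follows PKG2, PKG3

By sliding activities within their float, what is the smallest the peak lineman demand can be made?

Early-start (PKG2@1, PKG3@1, PKG6@1, PKG1@3, PKG4@2, PKG5@5) gives peak 8: h1:8  h2:8  h3:6  h4:6  h5:4  h6:2  h7:2  h8:0  h9:0  h10:0.
Shift PKG6→5, PKG1→7, PKG5→7.
Schedule PKG2@1, PKG3@1, PKG6@5, PKG1@7, PKG4@2, PKG5@7: h1:4  h2:4  h3:4  h4:4  h5:4  h6:4  h7:4  h8:4  h9:4  h10:0 — peak 4.
Total lineman-hours = 36 over 10 hours ⇒ peak ≥ ⌈36/10⌉ = 4, so 4 is optimal.

4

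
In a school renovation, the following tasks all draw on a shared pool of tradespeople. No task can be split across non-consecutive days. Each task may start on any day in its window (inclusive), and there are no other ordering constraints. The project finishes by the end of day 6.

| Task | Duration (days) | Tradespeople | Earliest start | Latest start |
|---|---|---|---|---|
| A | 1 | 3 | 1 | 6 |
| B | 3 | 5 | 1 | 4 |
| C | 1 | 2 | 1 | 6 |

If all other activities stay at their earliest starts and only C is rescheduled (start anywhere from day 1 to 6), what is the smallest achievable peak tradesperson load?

8

C@1: d1:10  d2:5  d3:5  d4:0  d5:0  d6:0 → peak 10
C@2: d1:8  d2:7  d3:5  d4:0  d5:0  d6:0 → peak 8
C@3: d1:8  d2:5  d3:7  d4:0  d5:0  d6:0 → peak 8
C@4: d1:8  d2:5  d3:5  d4:2  d5:0  d6:0 → peak 8
C@5: d1:8  d2:5  d3:5  d4:0  d5:2  d6:0 → peak 8
C@6: d1:8  d2:5  d3:5  d4:0  d5:0  d6:2 → peak 8
Best is C@2, peak 8.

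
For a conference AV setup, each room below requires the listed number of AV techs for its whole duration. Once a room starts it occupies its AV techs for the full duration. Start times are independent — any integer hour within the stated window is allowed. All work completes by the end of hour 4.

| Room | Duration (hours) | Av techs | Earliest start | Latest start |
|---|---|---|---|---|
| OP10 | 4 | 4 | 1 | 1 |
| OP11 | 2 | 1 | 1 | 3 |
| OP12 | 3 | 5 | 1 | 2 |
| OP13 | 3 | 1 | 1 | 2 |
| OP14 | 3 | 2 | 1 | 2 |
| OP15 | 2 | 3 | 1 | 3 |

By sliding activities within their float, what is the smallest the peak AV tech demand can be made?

Early-start (OP10@1, OP11@1, OP12@1, OP13@1, OP14@1, OP15@1) gives peak 16: h1:16  h2:16  h3:12  h4:4.
Shift OP15→3.
Schedule OP10@1, OP11@1, OP12@1, OP13@1, OP14@1, OP15@3: h1:13  h2:13  h3:15  h4:7 — peak 15.

15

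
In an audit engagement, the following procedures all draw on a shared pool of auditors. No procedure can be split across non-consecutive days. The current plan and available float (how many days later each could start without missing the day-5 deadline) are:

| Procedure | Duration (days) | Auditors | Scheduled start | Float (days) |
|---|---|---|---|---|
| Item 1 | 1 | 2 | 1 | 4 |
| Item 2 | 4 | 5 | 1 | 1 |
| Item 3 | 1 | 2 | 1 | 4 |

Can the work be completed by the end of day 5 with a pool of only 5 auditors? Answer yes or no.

Schedule Item 1@1, Item 2@2, Item 3@1: d1:4  d2:5  d3:5  d4:5  d5:5 — peak 5 ≤ 5.

yes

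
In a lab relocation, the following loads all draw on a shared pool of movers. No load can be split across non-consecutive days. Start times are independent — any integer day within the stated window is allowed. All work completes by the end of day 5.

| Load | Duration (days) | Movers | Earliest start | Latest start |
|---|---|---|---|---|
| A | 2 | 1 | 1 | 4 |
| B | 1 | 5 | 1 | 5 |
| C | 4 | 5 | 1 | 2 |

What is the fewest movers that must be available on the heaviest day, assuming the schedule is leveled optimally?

Early-start (A@1, B@1, C@1) gives peak 11: d1:11  d2:6  d3:5  d4:5  d5:0.
Shift C→2.
Schedule A@1, B@1, C@2: d1:6  d2:6  d3:5  d4:5  d5:5 — peak 6.
Total mover-days = 27 over 5 days ⇒ peak ≥ ⌈27/5⌉ = 6, so 6 is optimal.

6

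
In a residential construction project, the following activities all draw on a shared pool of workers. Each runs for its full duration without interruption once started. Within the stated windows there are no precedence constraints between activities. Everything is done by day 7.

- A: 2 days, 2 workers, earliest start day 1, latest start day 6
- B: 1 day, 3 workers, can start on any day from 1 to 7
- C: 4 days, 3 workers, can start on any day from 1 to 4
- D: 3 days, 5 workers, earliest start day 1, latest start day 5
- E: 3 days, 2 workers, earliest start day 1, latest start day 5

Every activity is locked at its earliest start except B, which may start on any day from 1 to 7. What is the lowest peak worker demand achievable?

12

B@1: d1:15  d2:12  d3:10  d4:3  d5:0  d6:0  d7:0 → peak 15
B@2: d1:12  d2:15  d3:10  d4:3  d5:0  d6:0  d7:0 → peak 15
B@3: d1:12  d2:12  d3:13  d4:3  d5:0  d6:0  d7:0 → peak 13
B@4: d1:12  d2:12  d3:10  d4:6  d5:0  d6:0  d7:0 → peak 12
B@5: d1:12  d2:12  d3:10  d4:3  d5:3  d6:0  d7:0 → peak 12
B@6: d1:12  d2:12  d3:10  d4:3  d5:0  d6:3  d7:0 → peak 12
B@7: d1:12  d2:12  d3:10  d4:3  d5:0  d6:0  d7:3 → peak 12
Best is B@4, peak 12.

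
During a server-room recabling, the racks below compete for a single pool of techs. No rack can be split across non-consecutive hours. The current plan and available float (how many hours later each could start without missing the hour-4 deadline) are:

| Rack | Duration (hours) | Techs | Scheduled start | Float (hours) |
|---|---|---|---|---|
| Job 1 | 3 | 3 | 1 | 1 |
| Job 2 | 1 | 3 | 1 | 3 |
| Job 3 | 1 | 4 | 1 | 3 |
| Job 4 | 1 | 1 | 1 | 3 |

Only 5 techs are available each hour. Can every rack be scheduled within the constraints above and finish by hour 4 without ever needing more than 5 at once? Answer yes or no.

The minimum achievable peak is 6; 5 < 6, so no feasible schedule stays within the cap.

no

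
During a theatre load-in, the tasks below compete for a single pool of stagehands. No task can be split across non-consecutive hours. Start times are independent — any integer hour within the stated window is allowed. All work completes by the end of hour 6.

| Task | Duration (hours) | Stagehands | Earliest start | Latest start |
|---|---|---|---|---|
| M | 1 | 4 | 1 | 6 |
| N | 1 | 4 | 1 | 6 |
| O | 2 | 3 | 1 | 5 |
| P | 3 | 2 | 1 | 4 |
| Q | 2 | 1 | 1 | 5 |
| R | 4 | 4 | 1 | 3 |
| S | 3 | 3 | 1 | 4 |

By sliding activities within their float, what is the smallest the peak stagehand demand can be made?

9

Early-start (M@1, N@1, O@1, P@1, Q@1, R@1, S@1) gives peak 21: h1:21  h2:13  h3:9  h4:4  h5:0  h6:0.
Shift O→2, P→2, R→3, S→4.
Schedule M@1, N@1, O@2, P@2, Q@1, R@3, S@4: h1:9  h2:6  h3:9  h4:9  h5:7  h6:7 — peak 9.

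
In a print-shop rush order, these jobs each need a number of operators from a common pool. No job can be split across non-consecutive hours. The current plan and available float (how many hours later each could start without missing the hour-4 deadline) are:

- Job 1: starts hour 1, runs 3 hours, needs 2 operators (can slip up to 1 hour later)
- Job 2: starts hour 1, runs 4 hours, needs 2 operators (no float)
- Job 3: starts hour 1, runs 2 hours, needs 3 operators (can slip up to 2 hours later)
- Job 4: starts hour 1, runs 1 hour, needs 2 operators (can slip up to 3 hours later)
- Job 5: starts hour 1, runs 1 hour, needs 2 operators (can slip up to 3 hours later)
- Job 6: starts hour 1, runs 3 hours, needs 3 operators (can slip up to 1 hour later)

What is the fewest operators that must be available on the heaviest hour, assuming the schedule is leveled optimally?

Early-start (Job 1@1, Job 2@1, Job 3@1, Job 4@1, Job 5@1, Job 6@1) gives peak 14: h1:14  h2:10  h3:7  h4:2.
Shift Job 5→3, Job 6→2.
Schedule Job 1@1, Job 2@1, Job 3@1, Job 4@1, Job 5@3, Job 6@2: h1:9  h2:10  h3:9  h4:5 — peak 10.

10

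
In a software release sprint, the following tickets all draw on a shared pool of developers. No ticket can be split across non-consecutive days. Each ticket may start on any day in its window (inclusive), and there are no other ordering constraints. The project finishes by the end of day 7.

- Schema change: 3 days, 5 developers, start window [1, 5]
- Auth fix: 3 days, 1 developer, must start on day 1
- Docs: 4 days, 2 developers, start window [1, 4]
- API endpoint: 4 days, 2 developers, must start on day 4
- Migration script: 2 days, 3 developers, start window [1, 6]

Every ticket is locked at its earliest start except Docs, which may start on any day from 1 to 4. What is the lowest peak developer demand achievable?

Docs@1: d1:11  d2:11  d3:8  d4:4  d5:2  d6:2  d7:2 → peak 11
Docs@2: d1:9  d2:11  d3:8  d4:4  d5:4  d6:2  d7:2 → peak 11
Docs@3: d1:9  d2:9  d3:8  d4:4  d5:4  d6:4  d7:2 → peak 9
Docs@4: d1:9  d2:9  d3:6  d4:4  d5:4  d6:4  d7:4 → peak 9
Best is Docs@3, peak 9.

9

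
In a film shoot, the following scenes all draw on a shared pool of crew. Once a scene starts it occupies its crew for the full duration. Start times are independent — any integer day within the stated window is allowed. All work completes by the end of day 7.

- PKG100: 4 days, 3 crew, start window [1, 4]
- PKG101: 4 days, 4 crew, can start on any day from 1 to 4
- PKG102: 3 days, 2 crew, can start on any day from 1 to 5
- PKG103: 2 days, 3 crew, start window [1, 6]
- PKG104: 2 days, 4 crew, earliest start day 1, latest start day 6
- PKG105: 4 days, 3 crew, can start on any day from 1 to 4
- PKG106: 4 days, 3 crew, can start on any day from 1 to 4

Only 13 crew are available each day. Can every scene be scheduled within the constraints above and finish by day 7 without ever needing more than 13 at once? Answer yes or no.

Schedule PKG100@1, PKG101@1, PKG102@1, PKG103@1, PKG104@5, PKG105@3, PKG106@4: d1:12  d2:12  d3:12  d4:13  d5:10  d6:10  d7:3 — peak 13 ≤ 13.

yes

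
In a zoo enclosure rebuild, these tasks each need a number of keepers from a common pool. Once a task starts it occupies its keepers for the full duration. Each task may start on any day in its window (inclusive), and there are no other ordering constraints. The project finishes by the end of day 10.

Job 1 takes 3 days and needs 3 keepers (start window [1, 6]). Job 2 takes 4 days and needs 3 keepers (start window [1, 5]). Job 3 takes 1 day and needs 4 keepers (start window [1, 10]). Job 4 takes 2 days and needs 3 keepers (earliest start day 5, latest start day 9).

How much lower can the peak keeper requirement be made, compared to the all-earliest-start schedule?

Early-start peak: d1:10  d2:6  d3:6  d4:3  d5:3  d6:3  d7:0  d8:0  d9:0  d10:0 ⇒ 10.
Leveled (Job 1@1, Job 2@4, Job 3@8, Job 4@9): d1:3  d2:3  d3:3  d4:3  d5:3  d6:3  d7:3  d8:4  d9:3  d10:3 ⇒ 4.
Reduction 10 − 4 = 6.

6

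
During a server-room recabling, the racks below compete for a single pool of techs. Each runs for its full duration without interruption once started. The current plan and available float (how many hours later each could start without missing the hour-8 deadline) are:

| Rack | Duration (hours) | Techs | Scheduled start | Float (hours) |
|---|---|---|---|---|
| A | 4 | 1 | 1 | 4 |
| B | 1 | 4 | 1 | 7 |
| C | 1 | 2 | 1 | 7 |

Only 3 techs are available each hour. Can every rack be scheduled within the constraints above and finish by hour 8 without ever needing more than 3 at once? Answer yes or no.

The minimum achievable peak is 4; 3 < 4, so no feasible schedule stays within the cap.

no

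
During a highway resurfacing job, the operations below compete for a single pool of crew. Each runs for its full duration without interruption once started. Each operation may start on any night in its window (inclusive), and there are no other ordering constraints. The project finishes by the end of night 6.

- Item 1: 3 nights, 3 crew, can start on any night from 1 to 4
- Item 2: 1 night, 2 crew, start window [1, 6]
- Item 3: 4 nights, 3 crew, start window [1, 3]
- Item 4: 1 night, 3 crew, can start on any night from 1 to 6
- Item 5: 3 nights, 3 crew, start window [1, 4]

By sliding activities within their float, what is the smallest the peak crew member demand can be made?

6

Early-start (Item 1@1, Item 2@1, Item 3@1, Item 4@1, Item 5@1) gives peak 14: n1:14  n2:9  n3:9  n4:3  n5:0  n6:0.
Shift Item 3→2, Item 4→6, Item 5→4.
Schedule Item 1@1, Item 2@1, Item 3@2, Item 4@6, Item 5@4: n1:5  n2:6  n3:6  n4:6  n5:6  n6:6 — peak 6.
Total crew member-nights = 35 over 6 nights ⇒ peak ≥ ⌈35/6⌉ = 6, so 6 is optimal.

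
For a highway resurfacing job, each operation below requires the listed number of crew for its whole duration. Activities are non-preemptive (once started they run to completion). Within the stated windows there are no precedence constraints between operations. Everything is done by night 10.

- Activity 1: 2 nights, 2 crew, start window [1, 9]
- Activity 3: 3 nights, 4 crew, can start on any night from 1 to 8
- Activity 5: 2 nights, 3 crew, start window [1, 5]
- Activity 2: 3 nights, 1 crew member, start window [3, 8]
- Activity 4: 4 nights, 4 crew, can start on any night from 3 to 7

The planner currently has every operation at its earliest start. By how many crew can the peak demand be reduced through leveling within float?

4

Early-start peak: n1:9  n2:9  n3:9  n4:5  n5:5  n6:4  n7:0  n8:0  n9:0  n10:0 ⇒ 9.
Leveled (Activity 1@1, Activity 3@3, Activity 5@1, Activity 2@3, Activity 4@6): n1:5  n2:5  n3:5  n4:5  n5:5  n6:4  n7:4  n8:4  n9:4  n10:0 ⇒ 5.
Reduction 9 − 5 = 4.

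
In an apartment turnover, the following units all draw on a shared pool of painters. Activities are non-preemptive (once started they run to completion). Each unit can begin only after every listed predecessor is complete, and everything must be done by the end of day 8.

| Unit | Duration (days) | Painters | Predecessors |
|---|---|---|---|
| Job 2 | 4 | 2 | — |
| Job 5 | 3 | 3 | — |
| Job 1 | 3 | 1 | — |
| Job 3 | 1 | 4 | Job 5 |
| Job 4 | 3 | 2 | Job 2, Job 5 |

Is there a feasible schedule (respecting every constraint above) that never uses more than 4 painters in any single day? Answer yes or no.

no

The minimum achievable peak is 5; 4 < 5, so no feasible schedule stays within the cap.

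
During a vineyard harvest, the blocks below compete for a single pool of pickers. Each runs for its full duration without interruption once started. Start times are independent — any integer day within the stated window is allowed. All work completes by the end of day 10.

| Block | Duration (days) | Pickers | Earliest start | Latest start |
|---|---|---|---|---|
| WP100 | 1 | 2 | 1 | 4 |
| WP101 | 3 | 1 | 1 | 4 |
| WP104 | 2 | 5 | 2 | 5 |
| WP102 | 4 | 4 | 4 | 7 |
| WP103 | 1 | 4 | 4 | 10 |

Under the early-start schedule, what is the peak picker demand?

8

Early-start schedule: WP100@1, WP101@1, WP104@2, WP102@4, WP103@4.
Load per day: day 1: 3, day 2: 6, day 3: 6, day 4: 8, day 5: 4, day 6: 4, day 7: 4, day 8: 0, day 9: 0, day 10: 0.
Peak is 8.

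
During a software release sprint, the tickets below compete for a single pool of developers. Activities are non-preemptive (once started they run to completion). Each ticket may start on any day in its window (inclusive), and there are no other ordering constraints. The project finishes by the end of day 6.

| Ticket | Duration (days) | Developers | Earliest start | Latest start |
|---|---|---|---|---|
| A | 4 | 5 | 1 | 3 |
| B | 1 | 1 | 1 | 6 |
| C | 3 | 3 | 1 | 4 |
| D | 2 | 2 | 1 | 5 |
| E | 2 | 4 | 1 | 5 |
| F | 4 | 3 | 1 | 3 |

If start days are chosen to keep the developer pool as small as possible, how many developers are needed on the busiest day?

Early-start (A@1, B@1, C@1, D@1, E@1, F@1) gives peak 18: d1:18  d2:17  d3:11  d4:8  d5:0  d6:0.
Shift E→5, F→3.
Schedule A@1, B@1, C@1, D@1, E@5, F@3: d1:11  d2:10  d3:11  d4:8  d5:7  d6:7 — peak 11.

11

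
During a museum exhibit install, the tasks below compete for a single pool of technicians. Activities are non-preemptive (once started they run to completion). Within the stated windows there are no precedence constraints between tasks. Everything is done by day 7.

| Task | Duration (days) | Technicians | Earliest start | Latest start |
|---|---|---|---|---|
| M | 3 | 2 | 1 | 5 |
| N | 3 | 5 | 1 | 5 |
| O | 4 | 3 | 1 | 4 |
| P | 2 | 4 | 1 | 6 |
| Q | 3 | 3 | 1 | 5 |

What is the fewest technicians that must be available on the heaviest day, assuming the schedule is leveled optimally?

Early-start (M@1, N@1, O@1, P@1, Q@1) gives peak 17: d1:17  d2:17  d3:13  d4:3  d5:0  d6:0  d7:0.
Shift N→4, Q→5.
Schedule M@1, N@4, O@1, P@1, Q@5: d1:9  d2:9  d3:5  d4:8  d5:8  d6:8  d7:3 — peak 9.

9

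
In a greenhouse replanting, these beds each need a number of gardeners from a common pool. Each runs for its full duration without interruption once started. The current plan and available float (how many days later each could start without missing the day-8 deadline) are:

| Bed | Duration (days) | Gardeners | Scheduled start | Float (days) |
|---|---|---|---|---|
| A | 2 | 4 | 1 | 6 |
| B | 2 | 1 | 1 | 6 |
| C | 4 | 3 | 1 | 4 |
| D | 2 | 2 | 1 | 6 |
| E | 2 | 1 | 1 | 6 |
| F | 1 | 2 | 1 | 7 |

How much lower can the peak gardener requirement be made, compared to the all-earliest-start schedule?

Early-start peak: d1:13  d2:11  d3:3  d4:3  d5:0  d6:0  d7:0  d8:0 ⇒ 13.
Leveled (A@1, B@3, C@3, D@7, E@5, F@7): d1:4  d2:4  d3:4  d4:4  d5:4  d6:4  d7:4  d8:2 ⇒ 4.
Reduction 13 − 4 = 9.

9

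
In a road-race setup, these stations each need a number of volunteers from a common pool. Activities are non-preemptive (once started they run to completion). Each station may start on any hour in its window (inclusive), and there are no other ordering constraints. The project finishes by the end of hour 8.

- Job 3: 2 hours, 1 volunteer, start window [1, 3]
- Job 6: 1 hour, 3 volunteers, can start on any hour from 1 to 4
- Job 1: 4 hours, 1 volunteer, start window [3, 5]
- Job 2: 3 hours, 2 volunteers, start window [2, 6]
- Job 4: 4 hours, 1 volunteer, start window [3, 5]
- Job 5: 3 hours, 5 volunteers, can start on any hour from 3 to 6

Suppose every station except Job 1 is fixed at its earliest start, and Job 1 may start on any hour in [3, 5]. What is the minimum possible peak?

8

Job 1@3: h1:4  h2:3  h3:9  h4:9  h5:7  h6:2  h7:0  h8:0 → peak 9
Job 1@4: h1:4  h2:3  h3:8  h4:9  h5:7  h6:2  h7:1  h8:0 → peak 9
Job 1@5: h1:4  h2:3  h3:8  h4:8  h5:7  h6:2  h7:1  h8:1 → peak 8
Best is Job 1@5, peak 8.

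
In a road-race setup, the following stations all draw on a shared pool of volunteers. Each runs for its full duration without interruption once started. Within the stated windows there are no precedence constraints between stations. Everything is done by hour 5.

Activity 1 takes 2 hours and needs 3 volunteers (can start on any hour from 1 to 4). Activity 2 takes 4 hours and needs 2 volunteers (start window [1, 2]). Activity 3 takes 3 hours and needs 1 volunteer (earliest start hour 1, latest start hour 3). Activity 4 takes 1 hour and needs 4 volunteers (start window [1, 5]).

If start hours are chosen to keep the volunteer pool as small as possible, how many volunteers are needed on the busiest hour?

5

Early-start (Activity 1@1, Activity 2@1, Activity 3@1, Activity 4@1) gives peak 10: h1:10  h2:6  h3:3  h4:2  h5:0.
Shift Activity 3→3, Activity 4→5.
Schedule Activity 1@1, Activity 2@1, Activity 3@3, Activity 4@5: h1:5  h2:5  h3:3  h4:3  h5:5 — peak 5.
Total volunteer-hours = 21 over 5 hours ⇒ peak ≥ ⌈21/5⌉ = 5, so 5 is optimal.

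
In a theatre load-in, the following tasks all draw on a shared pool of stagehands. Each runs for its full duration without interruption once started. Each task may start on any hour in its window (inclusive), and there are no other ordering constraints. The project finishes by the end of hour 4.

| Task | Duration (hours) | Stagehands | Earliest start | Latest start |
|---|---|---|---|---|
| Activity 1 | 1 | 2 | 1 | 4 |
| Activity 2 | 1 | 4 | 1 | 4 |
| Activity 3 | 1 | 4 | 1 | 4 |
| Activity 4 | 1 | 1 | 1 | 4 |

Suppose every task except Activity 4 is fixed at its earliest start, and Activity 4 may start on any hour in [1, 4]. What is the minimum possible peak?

10

Activity 4@1: h1:11  h2:0  h3:0  h4:0 → peak 11
Activity 4@2: h1:10  h2:1  h3:0  h4:0 → peak 10
Activity 4@3: h1:10  h2:0  h3:1  h4:0 → peak 10
Activity 4@4: h1:10  h2:0  h3:0  h4:1 → peak 10
Best is Activity 4@2, peak 10.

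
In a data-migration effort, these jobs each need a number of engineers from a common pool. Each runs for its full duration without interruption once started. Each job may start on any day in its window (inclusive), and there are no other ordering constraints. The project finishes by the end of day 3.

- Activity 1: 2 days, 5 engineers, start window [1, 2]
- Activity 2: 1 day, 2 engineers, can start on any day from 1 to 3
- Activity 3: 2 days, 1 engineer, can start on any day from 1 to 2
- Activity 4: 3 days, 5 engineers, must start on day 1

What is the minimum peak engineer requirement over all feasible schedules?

11

Early-start (Activity 1@1, Activity 2@1, Activity 3@1, Activity 4@1) gives peak 13: d1:13  d2:11  d3:5.
Shift Activity 2→3.
Schedule Activity 1@1, Activity 2@3, Activity 3@1, Activity 4@1: d1:11  d2:11  d3:7 — peak 11.
No arrangement of the 12 feasible schedules does better.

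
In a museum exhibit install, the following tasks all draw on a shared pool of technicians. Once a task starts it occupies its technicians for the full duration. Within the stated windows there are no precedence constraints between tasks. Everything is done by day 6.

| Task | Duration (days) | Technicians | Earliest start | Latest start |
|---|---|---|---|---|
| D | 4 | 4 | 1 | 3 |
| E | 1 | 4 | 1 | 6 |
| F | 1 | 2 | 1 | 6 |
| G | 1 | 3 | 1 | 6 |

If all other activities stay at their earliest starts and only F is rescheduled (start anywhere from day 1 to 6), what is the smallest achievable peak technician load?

11

F@1: d1:13  d2:4  d3:4  d4:4  d5:0  d6:0 → peak 13
F@2: d1:11  d2:6  d3:4  d4:4  d5:0  d6:0 → peak 11
F@3: d1:11  d2:4  d3:6  d4:4  d5:0  d6:0 → peak 11
F@4: d1:11  d2:4  d3:4  d4:6  d5:0  d6:0 → peak 11
F@5: d1:11  d2:4  d3:4  d4:4  d5:2  d6:0 → peak 11
F@6: d1:11  d2:4  d3:4  d4:4  d5:0  d6:2 → peak 11
Best is F@2, peak 11.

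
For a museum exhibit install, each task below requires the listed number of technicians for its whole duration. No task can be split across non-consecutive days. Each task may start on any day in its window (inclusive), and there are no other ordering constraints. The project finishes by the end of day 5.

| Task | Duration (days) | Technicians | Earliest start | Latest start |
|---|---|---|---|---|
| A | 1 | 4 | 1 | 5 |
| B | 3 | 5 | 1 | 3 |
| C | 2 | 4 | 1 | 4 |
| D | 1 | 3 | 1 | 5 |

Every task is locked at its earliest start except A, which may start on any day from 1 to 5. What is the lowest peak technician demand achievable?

A@1: d1:16  d2:9  d3:5  d4:0  d5:0 → peak 16
A@2: d1:12  d2:13  d3:5  d4:0  d5:0 → peak 13
A@3: d1:12  d2:9  d3:9  d4:0  d5:0 → peak 12
A@4: d1:12  d2:9  d3:5  d4:4  d5:0 → peak 12
A@5: d1:12  d2:9  d3:5  d4:0  d5:4 → peak 12
Best is A@3, peak 12.

12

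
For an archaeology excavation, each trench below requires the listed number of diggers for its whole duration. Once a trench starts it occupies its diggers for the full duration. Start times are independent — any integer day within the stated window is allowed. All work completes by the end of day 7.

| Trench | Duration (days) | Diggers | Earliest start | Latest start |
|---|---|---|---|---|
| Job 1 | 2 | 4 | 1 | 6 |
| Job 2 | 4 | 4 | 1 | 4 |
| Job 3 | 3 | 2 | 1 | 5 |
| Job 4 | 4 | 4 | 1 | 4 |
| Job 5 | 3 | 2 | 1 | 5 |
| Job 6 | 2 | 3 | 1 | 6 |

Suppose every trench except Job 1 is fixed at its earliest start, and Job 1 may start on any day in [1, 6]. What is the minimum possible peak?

Job 1@1: d1:19  d2:19  d3:12  d4:8  d5:0  d6:0  d7:0 → peak 19
Job 1@2: d1:15  d2:19  d3:16  d4:8  d5:0  d6:0  d7:0 → peak 19
Job 1@3: d1:15  d2:15  d3:16  d4:12  d5:0  d6:0  d7:0 → peak 16
Job 1@4: d1:15  d2:15  d3:12  d4:12  d5:4  d6:0  d7:0 → peak 15
Job 1@5: d1:15  d2:15  d3:12  d4:8  d5:4  d6:4  d7:0 → peak 15
Job 1@6: d1:15  d2:15  d3:12  d4:8  d5:0  d6:4  d7:4 → peak 15
Best is Job 1@4, peak 15.

15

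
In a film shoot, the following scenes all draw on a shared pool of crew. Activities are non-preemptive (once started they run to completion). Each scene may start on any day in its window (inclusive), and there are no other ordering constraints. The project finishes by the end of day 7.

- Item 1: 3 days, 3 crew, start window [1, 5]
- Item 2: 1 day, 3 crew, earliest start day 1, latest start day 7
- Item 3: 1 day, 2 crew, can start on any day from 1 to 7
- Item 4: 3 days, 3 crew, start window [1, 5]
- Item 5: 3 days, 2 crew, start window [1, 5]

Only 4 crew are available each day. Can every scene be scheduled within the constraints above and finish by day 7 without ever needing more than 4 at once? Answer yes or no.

Total crew member-days = 29; over 7 days the average is 29/7 > 4, so some day must exceed 4.

no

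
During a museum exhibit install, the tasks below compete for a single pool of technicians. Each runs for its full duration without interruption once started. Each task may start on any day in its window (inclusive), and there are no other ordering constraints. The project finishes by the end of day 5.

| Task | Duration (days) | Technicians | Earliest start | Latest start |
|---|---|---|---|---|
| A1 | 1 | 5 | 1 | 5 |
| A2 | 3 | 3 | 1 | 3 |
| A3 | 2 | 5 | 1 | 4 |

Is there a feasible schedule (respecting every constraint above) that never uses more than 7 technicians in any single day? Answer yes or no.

no

The minimum achievable peak is 8; 7 < 8, so no feasible schedule stays within the cap.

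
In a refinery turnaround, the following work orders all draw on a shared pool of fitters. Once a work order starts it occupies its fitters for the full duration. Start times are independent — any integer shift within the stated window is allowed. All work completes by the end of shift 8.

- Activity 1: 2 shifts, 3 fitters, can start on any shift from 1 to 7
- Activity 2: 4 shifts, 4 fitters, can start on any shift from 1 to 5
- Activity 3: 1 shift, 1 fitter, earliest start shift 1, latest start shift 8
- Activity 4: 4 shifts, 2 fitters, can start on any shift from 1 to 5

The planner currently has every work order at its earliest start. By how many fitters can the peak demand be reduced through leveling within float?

5

Early-start peak: s1:10  s2:9  s3:6  s4:6  s5:0  s6:0  s7:0  s8:0 ⇒ 10.
Leveled (Activity 1@1, Activity 2@5, Activity 3@3, Activity 4@1): s1:5  s2:5  s3:3  s4:2  s5:4  s6:4  s7:4  s8:4 ⇒ 5.
Reduction 10 − 5 = 5.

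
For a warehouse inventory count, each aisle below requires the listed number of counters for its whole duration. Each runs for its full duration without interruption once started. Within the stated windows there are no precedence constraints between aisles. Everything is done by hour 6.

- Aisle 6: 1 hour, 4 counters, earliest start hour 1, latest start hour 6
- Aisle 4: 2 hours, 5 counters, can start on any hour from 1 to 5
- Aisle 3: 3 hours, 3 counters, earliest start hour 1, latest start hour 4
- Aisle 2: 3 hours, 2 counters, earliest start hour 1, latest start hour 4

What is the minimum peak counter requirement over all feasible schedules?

5

Early-start (Aisle 6@1, Aisle 4@1, Aisle 3@1, Aisle 2@1) gives peak 14: h1:14  h2:10  h3:5  h4:0  h5:0  h6:0.
Shift Aisle 4→2, Aisle 3→4, Aisle 2→4.
Schedule Aisle 6@1, Aisle 4@2, Aisle 3@4, Aisle 2@4: h1:4  h2:5  h3:5  h4:5  h5:5  h6:5 — peak 5.
Total counter-hours = 29 over 6 hours ⇒ peak ≥ ⌈29/6⌉ = 5, so 5 is optimal.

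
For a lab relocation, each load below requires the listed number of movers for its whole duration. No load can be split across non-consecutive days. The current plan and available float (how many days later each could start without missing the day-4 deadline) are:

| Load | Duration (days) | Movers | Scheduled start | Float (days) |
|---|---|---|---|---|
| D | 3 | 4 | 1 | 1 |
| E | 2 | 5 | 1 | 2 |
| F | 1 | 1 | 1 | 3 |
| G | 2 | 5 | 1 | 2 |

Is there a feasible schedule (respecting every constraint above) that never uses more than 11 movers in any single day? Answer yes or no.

Schedule D@1, E@1, F@4, G@3: d1:9  d2:9  d3:9  d4:6 — peak 9 ≤ 11.

yes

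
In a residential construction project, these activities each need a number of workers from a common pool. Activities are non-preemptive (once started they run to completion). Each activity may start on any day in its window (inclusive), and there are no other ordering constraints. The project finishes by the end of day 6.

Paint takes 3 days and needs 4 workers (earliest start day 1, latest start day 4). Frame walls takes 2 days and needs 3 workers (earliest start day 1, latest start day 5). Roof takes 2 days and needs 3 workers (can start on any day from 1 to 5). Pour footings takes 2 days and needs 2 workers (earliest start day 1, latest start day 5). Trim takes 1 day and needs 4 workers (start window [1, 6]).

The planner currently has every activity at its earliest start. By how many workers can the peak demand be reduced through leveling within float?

Early-start peak: d1:16  d2:12  d3:4  d4:0  d5:0  d6:0 ⇒ 16.
Leveled (Paint@1, Frame walls@4, Roof@4, Pour footings@1, Trim@6): d1:6  d2:6  d3:4  d4:6  d5:6  d6:4 ⇒ 6.
Reduction 16 − 6 = 10.

10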